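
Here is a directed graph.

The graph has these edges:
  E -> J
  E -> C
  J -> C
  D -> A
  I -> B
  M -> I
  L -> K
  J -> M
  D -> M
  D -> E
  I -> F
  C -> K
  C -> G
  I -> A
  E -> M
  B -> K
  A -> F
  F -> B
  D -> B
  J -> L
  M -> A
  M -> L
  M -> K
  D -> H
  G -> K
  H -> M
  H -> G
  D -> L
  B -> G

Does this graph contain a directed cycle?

No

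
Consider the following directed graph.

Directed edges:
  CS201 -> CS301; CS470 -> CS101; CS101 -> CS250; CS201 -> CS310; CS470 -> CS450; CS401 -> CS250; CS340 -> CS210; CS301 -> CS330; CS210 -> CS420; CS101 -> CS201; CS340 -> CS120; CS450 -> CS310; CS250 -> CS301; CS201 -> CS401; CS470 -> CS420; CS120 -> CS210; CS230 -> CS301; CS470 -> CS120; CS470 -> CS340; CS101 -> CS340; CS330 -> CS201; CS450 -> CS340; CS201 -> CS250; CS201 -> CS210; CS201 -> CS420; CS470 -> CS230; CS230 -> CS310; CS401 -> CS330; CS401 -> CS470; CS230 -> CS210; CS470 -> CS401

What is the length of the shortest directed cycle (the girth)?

For each vertex v, BFS finds the shortest path from v back to v.
The shortest such closed walk is CS401 → CS470 → CS401, length 2.

2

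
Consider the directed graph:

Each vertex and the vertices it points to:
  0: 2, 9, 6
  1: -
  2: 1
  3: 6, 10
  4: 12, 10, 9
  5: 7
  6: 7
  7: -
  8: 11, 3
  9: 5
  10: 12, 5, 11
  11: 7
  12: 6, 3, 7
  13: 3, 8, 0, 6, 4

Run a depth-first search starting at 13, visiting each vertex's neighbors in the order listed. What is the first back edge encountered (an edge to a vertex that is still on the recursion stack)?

12→3

DFS from 13 (visiting each vertex's neighbors in the order listed); mark gray on enter, black on exit:
13 gray
  3 gray
    6 gray
      7 gray
      7 black
    6 black
    10 gray
      12 gray
        12→6: 6 black — skip
        12→3: 3 is gray → back edge
First back edge: 12 → 3.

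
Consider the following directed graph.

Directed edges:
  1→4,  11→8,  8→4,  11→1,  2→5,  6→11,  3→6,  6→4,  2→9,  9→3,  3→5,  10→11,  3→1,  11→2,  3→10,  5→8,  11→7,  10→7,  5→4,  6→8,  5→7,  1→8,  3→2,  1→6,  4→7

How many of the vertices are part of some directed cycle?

A vertex is on a directed cycle iff it belongs to a strongly connected component of size ≥ 2 (or has a self-loop).
The vertices on cycles are {1, 2, 3, 6, 9, 10, 11} — 7 in total.

7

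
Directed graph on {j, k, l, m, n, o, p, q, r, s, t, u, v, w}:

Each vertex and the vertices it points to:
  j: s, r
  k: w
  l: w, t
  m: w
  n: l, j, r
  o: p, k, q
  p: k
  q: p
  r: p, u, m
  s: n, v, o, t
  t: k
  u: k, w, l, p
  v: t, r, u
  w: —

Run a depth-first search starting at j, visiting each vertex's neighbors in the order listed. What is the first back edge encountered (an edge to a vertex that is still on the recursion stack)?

n→j

DFS from j (visiting each vertex's neighbors in the order listed); mark gray on enter, black on exit:
j gray
  s gray
    n gray
      l gray
        w gray
        w black
        t gray
          k gray
            k→w: w black — skip
          k black
        t black
      l black
      n→j: j is gray → back edge
First back edge: n → j.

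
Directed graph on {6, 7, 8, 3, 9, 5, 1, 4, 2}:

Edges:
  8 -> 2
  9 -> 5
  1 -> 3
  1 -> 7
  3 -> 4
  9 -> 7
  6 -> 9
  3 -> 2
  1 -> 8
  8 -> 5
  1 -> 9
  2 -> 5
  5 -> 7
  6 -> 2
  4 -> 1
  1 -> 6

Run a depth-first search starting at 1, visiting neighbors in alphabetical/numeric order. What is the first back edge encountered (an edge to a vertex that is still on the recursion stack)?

DFS from 1 (visiting neighbors in alphabetical/numeric order); mark gray on enter, black on exit:
1 gray
  3 gray
    2 gray
      5 gray
        7 gray
        7 black
      5 black
    2 black
    4 gray
      4→1: 1 is gray → back edge
First back edge: 4 → 1.

4→1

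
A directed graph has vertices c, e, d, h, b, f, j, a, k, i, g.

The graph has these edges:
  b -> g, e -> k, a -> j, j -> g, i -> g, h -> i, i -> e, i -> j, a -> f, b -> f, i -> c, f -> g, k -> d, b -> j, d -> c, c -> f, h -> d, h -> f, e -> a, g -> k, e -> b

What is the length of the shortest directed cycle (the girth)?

For each vertex v, BFS finds the shortest path from v back to v.
The shortest such closed walk is k → d → c → f → g → k, length 5.

5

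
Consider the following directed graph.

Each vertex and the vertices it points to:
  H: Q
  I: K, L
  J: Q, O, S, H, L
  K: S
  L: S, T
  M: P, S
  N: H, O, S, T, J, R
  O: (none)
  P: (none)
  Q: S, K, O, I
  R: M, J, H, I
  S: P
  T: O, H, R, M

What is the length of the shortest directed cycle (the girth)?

For each vertex v, BFS finds the shortest path from v back to v.
The shortest such closed walk is T → R → J → L → T, length 4.

4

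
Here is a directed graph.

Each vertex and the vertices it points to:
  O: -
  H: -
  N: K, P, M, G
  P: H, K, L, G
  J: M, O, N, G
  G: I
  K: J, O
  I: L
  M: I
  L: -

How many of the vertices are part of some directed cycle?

A vertex is on a directed cycle iff it belongs to a strongly connected component of size ≥ 2 (or has a self-loop).
The vertices on cycles are {J, K, N, P} — 4 in total.

4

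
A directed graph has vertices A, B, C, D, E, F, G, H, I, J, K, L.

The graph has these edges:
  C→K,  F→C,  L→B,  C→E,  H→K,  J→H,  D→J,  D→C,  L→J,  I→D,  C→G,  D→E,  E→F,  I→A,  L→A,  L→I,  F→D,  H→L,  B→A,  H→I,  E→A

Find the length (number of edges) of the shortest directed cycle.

3

For each vertex v, BFS finds the shortest path from v back to v.
The shortest such closed walk is F → D → E → F, length 3.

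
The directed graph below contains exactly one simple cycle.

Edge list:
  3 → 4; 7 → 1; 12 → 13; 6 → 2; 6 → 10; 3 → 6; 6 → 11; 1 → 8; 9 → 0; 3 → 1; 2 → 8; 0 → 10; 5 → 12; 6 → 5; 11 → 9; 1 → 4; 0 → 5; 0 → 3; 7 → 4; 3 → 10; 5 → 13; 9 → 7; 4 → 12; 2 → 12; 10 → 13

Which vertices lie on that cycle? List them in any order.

0, 3, 6, 9, 11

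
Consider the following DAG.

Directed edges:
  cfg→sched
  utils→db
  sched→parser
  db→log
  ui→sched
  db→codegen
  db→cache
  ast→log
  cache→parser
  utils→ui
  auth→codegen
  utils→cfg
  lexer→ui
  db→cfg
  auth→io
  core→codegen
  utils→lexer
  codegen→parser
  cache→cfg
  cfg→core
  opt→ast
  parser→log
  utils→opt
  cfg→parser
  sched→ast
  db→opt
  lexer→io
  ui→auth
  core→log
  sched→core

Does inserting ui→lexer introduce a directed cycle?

Adding ui→lexer creates a cycle iff lexer can already reach ui.
Path from lexer: lexer → ui.
So lexer → … → ui → lexer is a cycle.

Yes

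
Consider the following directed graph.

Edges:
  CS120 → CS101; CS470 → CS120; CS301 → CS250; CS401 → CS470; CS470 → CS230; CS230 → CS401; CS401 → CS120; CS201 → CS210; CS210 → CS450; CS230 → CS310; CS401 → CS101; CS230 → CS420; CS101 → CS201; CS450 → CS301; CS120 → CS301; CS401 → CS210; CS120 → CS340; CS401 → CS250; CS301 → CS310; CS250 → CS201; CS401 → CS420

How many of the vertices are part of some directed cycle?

8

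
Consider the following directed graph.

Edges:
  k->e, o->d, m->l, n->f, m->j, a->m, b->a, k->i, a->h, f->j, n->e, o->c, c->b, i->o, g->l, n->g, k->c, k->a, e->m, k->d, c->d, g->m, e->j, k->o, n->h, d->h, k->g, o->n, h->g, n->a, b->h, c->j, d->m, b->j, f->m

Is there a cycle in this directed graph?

DFS with white/gray/black marking, starting from c:
c gray
  d gray
    m gray
      l gray
      l black
      j gray
      j black
    m black
    h gray
      g gray
        g→l: l black — skip
        g→m: m black — skip
      g black
    h black
  d black
  b gray
    b→h: h black — skip
    b→j: j black — skip
    a gray
      a→h: h black — skip
      a→m: m black — skip
    a black
  b black
  c→j: j black — skip
c black
e gray
  e→m: m black — skip
  e→j: j black — skip
e black
f gray
  f→m: m black — skip
  f→j: j black — skip
f black
i gray
  o gray
    n gray
      n→f: f black — skip
      n→a: a black — skip
      n→h: h black — skip
      n→g: g black — skip
      n→e: e black — skip
    n black
    o→c: c black — skip
    o→d: d black — skip
  o black
i black
k gray
  k→i: i black — skip
  k→g: g black — skip
  k→a: a black — skip
  k→d: d black — skip
  k→o: o black — skip
  k→e: e black — skip
  k→c: c black — skip
k black
Every edge goes to a white or black vertex — no back edge, so the graph is acyclic.

No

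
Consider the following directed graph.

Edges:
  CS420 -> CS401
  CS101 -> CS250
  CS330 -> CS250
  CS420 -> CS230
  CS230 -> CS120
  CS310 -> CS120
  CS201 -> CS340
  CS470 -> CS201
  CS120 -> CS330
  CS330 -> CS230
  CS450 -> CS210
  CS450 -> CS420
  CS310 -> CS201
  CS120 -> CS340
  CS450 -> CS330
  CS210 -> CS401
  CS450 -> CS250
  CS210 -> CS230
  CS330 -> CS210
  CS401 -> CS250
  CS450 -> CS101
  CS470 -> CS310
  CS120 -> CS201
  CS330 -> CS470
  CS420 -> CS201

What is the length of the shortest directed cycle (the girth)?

3

For each vertex v, BFS finds the shortest path from v back to v.
The shortest such closed walk is CS330 → CS230 → CS120 → CS330, length 3.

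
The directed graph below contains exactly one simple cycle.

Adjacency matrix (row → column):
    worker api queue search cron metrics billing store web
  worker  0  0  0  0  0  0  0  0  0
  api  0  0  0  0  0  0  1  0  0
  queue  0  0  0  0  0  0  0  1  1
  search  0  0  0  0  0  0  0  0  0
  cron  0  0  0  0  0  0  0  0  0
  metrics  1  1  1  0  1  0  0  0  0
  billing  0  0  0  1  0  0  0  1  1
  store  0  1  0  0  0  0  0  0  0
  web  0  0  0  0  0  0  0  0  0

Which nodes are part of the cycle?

api, store, billing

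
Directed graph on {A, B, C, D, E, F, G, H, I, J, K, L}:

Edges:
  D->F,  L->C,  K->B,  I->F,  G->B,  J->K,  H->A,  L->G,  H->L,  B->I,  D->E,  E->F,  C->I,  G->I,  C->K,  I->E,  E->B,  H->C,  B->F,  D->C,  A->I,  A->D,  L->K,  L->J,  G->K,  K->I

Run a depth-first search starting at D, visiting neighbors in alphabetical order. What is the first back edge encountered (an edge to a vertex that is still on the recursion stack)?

DFS from D (visiting neighbors in alphabetical order); mark gray on enter, black on exit:
D gray
  C gray
    I gray
      E gray
        B gray
          F gray
          F black
          B→I: I is gray → back edge
First back edge: B → I.

B→I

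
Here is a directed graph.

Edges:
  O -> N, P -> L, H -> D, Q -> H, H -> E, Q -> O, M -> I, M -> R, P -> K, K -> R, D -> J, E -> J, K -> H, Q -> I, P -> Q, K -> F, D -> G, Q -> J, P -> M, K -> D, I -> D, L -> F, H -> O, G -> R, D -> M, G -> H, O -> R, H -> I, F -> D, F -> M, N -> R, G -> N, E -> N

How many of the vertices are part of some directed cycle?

A vertex is on a directed cycle iff it belongs to a strongly connected component of size ≥ 2 (or has a self-loop).
The vertices on cycles are {D, G, H, I, M} — 5 in total.

5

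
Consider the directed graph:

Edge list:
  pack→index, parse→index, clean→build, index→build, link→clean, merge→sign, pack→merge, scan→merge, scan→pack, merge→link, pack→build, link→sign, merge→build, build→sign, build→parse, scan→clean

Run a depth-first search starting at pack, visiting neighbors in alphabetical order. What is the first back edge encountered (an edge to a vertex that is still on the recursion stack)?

DFS from pack (visiting neighbors in alphabetical order); mark gray on enter, black on exit:
pack gray
  build gray
    parse gray
      index gray
        index→build: build is gray → back edge
First back edge: index → build.

index→build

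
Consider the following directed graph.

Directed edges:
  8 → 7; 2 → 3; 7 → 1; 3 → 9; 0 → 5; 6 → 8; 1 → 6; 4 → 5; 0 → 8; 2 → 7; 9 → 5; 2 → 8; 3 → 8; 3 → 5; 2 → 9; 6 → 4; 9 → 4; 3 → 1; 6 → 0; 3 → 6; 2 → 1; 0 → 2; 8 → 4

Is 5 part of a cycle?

5 lies on a cycle iff there is a path from 5 back to itself.
Exploring from 5, it never reaches itself; equivalently, its strongly connected component is a singleton.

No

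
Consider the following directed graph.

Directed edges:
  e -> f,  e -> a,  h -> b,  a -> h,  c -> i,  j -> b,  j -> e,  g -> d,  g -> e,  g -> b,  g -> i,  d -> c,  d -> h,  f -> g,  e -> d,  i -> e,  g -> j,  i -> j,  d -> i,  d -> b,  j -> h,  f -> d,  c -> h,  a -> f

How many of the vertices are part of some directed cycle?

A vertex is on a directed cycle iff it belongs to a strongly connected component of size ≥ 2 (or has a self-loop).
The vertices on cycles are {a, c, d, e, f, g, i, j} — 8 in total.

8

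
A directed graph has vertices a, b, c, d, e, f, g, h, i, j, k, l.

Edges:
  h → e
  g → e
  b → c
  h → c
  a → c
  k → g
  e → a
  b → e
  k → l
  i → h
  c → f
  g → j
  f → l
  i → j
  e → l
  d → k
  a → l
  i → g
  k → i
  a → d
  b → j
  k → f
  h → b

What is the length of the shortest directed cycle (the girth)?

5

For each vertex v, BFS finds the shortest path from v back to v.
The shortest such closed walk is a → d → k → g → e → a, length 5.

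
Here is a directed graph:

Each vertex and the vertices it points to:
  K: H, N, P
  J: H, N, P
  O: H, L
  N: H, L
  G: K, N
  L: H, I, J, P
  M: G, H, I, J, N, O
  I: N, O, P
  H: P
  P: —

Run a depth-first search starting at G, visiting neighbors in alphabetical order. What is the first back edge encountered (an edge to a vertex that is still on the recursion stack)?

DFS from G (visiting neighbors in alphabetical order); mark gray on enter, black on exit:
G gray
  K gray
    H gray
      P gray
      P black
    H black
    N gray
      N→H: H black — skip
      L gray
        L→H: H black — skip
        I gray
          I→N: N is gray → back edge
First back edge: I → N.

I→N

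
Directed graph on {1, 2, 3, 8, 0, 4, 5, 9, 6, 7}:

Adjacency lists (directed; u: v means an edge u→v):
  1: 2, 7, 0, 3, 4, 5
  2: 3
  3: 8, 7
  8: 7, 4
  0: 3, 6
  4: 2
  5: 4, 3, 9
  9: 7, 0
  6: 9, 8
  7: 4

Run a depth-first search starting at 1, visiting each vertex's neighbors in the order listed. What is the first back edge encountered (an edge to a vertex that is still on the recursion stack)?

4->2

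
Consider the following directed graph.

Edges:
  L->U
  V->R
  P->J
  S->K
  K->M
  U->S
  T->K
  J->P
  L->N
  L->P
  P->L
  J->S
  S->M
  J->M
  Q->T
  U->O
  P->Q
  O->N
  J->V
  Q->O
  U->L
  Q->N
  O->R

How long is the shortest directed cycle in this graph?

2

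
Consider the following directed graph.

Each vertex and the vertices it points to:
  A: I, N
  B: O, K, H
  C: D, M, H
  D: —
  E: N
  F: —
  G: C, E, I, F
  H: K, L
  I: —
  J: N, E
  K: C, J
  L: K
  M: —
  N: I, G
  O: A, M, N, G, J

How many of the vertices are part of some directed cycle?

A vertex is on a directed cycle iff it belongs to a strongly connected component of size ≥ 2 (or has a self-loop).
The vertices on cycles are {C, E, G, H, J, K, L, N} — 8 in total.

8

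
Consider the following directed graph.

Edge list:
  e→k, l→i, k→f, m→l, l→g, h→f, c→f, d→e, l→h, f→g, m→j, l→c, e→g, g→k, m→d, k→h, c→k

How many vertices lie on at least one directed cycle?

4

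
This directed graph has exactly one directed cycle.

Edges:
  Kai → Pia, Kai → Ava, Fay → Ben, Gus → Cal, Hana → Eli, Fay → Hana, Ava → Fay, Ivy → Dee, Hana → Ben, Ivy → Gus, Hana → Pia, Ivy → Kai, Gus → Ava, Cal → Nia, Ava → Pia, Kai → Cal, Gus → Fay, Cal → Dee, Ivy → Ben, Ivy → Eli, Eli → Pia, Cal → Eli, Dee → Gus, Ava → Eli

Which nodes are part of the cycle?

Cal, Dee, Gus

DFS with gray/black marking from Gus:
Gus gray
  Fay gray
    Ben gray
    Ben black
    Hana gray
      Eli gray
        Pia gray
        Pia black
      Eli black
      Hana→Pia: Pia black — skip
      Hana→Ben: Ben black — skip
    Hana black
  Fay black
  Ava gray
    Ava→Pia: Pia black — skip
    Ava→Eli: Eli black — skip
    Ava→Fay: Fay black — skip
  Ava black
  Cal gray
    Dee gray
      Dee→Gus: Gus is gray → back edge
Back edge closes the cycle Gus → Cal → Dee → Gus; its vertices are {Cal, Dee, Gus}.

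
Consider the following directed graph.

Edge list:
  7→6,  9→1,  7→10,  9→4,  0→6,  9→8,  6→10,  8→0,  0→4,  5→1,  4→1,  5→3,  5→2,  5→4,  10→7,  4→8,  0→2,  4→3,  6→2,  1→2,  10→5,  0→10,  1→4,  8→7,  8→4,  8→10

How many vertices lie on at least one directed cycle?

8

A vertex is on a directed cycle iff it belongs to a strongly connected component of size ≥ 2 (or has a self-loop).
The vertices on cycles are {0, 1, 4, 5, 6, 7, 8, 10} — 8 in total.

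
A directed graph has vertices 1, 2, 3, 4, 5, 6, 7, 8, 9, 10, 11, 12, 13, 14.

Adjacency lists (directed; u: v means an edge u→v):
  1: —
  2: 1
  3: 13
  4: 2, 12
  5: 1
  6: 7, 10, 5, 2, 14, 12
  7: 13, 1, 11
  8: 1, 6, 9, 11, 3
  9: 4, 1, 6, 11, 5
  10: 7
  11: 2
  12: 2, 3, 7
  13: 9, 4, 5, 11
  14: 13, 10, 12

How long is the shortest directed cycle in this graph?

4

For each vertex v, BFS finds the shortest path from v back to v.
The shortest such closed walk is 9 → 6 → 14 → 13 → 9, length 4.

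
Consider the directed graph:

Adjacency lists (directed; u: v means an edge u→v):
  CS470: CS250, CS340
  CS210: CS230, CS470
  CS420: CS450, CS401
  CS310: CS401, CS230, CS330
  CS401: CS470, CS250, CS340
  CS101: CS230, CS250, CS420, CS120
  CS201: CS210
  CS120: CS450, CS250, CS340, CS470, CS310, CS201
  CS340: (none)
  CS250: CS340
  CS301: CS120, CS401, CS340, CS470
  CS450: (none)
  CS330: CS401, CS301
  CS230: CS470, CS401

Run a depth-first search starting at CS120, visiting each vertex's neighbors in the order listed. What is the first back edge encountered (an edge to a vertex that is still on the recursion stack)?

DFS from CS120 (visiting each vertex's neighbors in the order listed); mark gray on enter, black on exit:
CS120 gray
  CS450 gray
  CS450 black
  CS250 gray
    CS340 gray
    CS340 black
  CS250 black
  CS120→CS340: CS340 black — skip
  CS470 gray
    CS470→CS250: CS250 black — skip
    CS470→CS340: CS340 black — skip
  CS470 black
  CS310 gray
    CS401 gray
      CS401→CS470: CS470 black — skip
      CS401→CS250: CS250 black — skip
      CS401→CS340: CS340 black — skip
    CS401 black
    CS230 gray
      CS230→CS470: CS470 black — skip
      CS230→CS401: CS401 black — skip
    CS230 black
    CS330 gray
      CS330→CS401: CS401 black — skip
      CS301 gray
        CS301→CS120: CS120 is gray → back edge
First back edge: CS301 → CS120.

CS301→CS120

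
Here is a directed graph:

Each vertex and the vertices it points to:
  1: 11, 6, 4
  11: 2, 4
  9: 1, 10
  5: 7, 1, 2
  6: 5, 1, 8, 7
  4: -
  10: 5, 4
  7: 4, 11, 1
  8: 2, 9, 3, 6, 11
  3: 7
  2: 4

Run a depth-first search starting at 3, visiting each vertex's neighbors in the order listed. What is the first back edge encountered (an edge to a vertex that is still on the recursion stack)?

DFS from 3 (visiting each vertex's neighbors in the order listed); mark gray on enter, black on exit:
3 gray
  7 gray
    4 gray
    4 black
    11 gray
      2 gray
        2→4: 4 black — skip
      2 black
      11→4: 4 black — skip
    11 black
    1 gray
      1→11: 11 black — skip
      6 gray
        5 gray
          5→7: 7 is gray → back edge
First back edge: 5 → 7.

5->7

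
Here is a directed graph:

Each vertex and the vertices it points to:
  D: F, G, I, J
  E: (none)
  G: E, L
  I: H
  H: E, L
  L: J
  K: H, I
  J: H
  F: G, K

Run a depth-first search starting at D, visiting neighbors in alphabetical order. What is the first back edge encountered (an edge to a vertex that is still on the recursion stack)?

H→L

DFS from D (visiting neighbors in alphabetical order); mark gray on enter, black on exit:
D gray
  F gray
    G gray
      E gray
      E black
      L gray
        J gray
          H gray
            H→E: E black — skip
            H→L: L is gray → back edge
First back edge: H → L.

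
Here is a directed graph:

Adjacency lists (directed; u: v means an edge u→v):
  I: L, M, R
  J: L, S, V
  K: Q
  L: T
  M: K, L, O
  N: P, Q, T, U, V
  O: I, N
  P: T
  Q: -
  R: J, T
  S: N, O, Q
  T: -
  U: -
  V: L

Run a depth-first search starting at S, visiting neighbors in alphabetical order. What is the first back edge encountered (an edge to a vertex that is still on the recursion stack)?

M->O

DFS from S (visiting neighbors in alphabetical order); mark gray on enter, black on exit:
S gray
  N gray
    P gray
      T gray
      T black
    P black
    Q gray
    Q black
    N→T: T black — skip
    U gray
    U black
    V gray
      L gray
        L→T: T black — skip
      L black
    V black
  N black
  O gray
    I gray
      I→L: L black — skip
      M gray
        K gray
          K→Q: Q black — skip
        K black
        M→L: L black — skip
        M→O: O is gray → back edge
First back edge: M → O.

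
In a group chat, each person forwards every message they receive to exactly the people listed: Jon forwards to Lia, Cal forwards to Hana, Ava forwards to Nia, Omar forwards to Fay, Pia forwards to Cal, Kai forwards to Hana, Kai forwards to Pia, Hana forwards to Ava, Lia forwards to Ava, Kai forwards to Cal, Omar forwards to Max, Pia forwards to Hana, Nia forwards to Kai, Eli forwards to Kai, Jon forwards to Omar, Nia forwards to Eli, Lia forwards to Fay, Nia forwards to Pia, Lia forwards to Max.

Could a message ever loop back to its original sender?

DFS with white/gray/black marking, starting from Nia:
Nia gray
  Eli gray
    Kai gray
      Pia gray
        Hana gray
          Ava gray
            Ava→Nia: Nia is gray → back edge
Back edge found, so a cycle exists: Nia → Eli → Kai → Pia → Hana → Ava → Nia.

Yes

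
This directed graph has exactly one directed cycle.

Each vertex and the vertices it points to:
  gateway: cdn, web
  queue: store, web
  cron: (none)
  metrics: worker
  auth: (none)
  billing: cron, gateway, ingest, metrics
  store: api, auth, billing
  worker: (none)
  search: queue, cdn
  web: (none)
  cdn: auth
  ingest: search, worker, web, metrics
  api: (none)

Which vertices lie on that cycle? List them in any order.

DFS with gray/black marking from store:
store gray
  api gray
  api black
  auth gray
  auth black
  billing gray
    cron gray
    cron black
    gateway gray
      cdn gray
        cdn→auth: auth black — skip
      cdn black
      web gray
      web black
    gateway black
    ingest gray
      search gray
        queue gray
          queue→store: store is gray → back edge
Back edge closes the cycle store → billing → ingest → search → queue → store; its vertices are {queue, store, ingest, search, billing}.

queue, store, ingest, search, billing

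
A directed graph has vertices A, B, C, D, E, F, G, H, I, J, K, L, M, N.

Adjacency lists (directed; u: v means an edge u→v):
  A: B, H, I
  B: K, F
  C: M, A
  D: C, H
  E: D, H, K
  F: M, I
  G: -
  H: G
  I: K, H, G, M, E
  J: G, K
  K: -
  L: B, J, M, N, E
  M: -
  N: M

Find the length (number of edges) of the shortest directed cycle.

5

For each vertex v, BFS finds the shortest path from v back to v.
The shortest such closed walk is E → D → C → A → I → E, length 5.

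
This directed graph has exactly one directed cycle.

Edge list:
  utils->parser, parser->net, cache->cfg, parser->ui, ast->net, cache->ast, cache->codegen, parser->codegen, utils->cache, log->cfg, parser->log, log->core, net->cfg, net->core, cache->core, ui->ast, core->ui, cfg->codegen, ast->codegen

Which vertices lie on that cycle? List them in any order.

DFS with gray/black marking from ui:
ui gray
  ast gray
    codegen gray
    codegen black
    net gray
      cfg gray
        cfg→codegen: codegen black — skip
      cfg black
      core gray
        core→ui: ui is gray → back edge
Back edge closes the cycle ui → ast → net → core → ui; its vertices are {ui, ast, net, core}.

ui, ast, net, core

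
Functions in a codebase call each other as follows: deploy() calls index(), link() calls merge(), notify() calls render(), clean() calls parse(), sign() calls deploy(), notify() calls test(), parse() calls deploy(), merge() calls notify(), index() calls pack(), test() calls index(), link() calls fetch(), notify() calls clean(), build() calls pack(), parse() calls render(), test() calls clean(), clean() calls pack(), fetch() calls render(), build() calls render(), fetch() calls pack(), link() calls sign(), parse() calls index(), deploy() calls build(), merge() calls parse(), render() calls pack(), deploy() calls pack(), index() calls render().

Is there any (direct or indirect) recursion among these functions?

No

DFS with white/gray/black marking, starting from fetch:
fetch gray
  pack gray
  pack black
  render gray
    render→pack: pack black — skip
  render black
fetch black
parse gray
  index gray
    index→pack: pack black — skip
    index→render: render black — skip
  index black
  deploy gray
    deploy→pack: pack black — skip
    deploy→index: index black — skip
    build gray
      build→render: render black — skip
      build→pack: pack black — skip
    build black
  deploy black
  parse→render: render black — skip
parse black
clean gray
  clean→parse: parse black — skip
  clean→pack: pack black — skip
clean black
sign gray
  sign→deploy: deploy black — skip
sign black
merge gray
  notify gray
    notify→render: render black — skip
    test gray
      test→index: index black — skip
      test→clean: clean black — skip
    test black
    notify→clean: clean black — skip
  notify black
  merge→parse: parse black — skip
merge black
link gray
  link→sign: sign black — skip
  link→fetch: fetch black — skip
  link→merge: merge black — skip
link black
Every edge goes to a white or black vertex — no back edge, so the graph is acyclic.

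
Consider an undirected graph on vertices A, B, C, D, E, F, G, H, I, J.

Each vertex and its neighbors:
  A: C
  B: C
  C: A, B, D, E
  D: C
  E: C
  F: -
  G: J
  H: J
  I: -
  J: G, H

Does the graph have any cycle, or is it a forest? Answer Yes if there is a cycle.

DFS, tracking each vertex's parent; an edge to a visited non-parent vertex closes a cycle.
Start from G:
visit G (parent –)
  visit J (parent G)
    J–G: parent, skip
    visit H (parent J)
      H–J: parent, skip
visit A (parent –)
  visit C (parent A)
    C–A: parent, skip
    visit B (parent C)
      B–C: parent, skip
    visit D (parent C)
      D–C: parent, skip
    visit E (parent C)
      E–C: parent, skip
visit F (parent –)
visit I (parent –)
No non-parent visited neighbor found — the graph is a forest.

No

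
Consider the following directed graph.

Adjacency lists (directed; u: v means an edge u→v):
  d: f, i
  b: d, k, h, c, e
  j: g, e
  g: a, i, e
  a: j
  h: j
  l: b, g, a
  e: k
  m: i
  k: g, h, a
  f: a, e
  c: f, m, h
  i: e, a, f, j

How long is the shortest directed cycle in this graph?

For each vertex v, BFS finds the shortest path from v back to v.
The shortest such closed walk is k → g → e → k, length 3.

3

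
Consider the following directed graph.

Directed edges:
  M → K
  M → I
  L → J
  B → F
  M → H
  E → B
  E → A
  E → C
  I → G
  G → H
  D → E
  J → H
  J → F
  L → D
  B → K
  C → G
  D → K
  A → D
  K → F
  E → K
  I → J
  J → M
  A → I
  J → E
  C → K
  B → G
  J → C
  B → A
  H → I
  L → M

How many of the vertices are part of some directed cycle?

10

A vertex is on a directed cycle iff it belongs to a strongly connected component of size ≥ 2 (or has a self-loop).
The vertices on cycles are {A, B, C, D, E, G, H, I, J, M} — 10 in total.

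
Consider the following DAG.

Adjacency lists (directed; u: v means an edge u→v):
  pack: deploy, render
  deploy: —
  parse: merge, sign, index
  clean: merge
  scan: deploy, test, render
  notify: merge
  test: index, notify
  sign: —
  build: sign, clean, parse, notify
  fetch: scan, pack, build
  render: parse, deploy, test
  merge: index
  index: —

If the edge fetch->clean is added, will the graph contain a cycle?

Adding fetch→clean creates a cycle iff clean can already reach fetch.
Explore from clean: no path reaches fetch. The graph stays acyclic.

No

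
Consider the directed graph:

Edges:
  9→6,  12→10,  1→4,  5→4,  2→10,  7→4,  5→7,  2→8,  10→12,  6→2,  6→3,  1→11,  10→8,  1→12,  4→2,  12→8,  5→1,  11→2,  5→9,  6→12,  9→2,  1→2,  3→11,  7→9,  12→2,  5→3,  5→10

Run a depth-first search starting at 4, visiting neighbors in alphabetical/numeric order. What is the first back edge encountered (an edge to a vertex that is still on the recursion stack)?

12->2

DFS from 4 (visiting neighbors in alphabetical/numeric order); mark gray on enter, black on exit:
4 gray
  2 gray
    8 gray
    8 black
    10 gray
      10→8: 8 black — skip
      12 gray
        12→2: 2 is gray → back edge
First back edge: 12 → 2.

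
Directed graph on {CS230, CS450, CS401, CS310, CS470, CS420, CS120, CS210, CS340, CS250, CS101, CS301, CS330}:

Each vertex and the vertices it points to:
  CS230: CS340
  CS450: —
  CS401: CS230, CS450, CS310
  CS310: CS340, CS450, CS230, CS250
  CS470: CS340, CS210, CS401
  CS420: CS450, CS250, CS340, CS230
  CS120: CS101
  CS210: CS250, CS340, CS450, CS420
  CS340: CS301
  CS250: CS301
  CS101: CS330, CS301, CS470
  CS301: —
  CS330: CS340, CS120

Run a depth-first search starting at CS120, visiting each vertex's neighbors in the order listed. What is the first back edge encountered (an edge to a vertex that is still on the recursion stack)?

CS330→CS120

DFS from CS120 (visiting each vertex's neighbors in the order listed); mark gray on enter, black on exit:
CS120 gray
  CS101 gray
    CS330 gray
      CS340 gray
        CS301 gray
        CS301 black
      CS340 black
      CS330→CS120: CS120 is gray → back edge
First back edge: CS330 → CS120.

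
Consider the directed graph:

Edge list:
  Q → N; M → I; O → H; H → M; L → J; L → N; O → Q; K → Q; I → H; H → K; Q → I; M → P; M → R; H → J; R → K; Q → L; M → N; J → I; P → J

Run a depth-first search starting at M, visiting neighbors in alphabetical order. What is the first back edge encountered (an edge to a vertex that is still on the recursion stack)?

J→I

DFS from M (visiting neighbors in alphabetical order); mark gray on enter, black on exit:
M gray
  I gray
    H gray
      J gray
        J→I: I is gray → back edge
First back edge: J → I.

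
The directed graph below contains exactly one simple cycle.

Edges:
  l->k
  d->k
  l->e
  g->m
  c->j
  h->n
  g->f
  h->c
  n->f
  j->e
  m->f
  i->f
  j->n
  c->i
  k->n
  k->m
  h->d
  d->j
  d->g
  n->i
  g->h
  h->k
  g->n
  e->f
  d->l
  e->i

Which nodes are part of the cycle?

d, g, h

DFS with gray/black marking from h:
h gray
  n gray
    i gray
      f gray
      f black
    i black
    n→f: f black — skip
  n black
  k gray
    m gray
      m→f: f black — skip
    m black
    k→n: n black — skip
  k black
  d gray
    j gray
      e gray
        e→i: i black — skip
        e→f: f black — skip
      e black
      j→n: n black — skip
    j black
    d→k: k black — skip
    l gray
      l→e: e black — skip
      l→k: k black — skip
    l black
    g gray
      g→h: h is gray → back edge
Back edge closes the cycle h → d → g → h; its vertices are {d, g, h}.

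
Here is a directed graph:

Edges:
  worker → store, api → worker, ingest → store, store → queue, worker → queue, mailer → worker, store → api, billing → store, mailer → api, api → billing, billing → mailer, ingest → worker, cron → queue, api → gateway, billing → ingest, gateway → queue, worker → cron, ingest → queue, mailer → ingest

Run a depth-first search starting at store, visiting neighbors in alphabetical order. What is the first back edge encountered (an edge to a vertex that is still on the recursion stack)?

ingest→store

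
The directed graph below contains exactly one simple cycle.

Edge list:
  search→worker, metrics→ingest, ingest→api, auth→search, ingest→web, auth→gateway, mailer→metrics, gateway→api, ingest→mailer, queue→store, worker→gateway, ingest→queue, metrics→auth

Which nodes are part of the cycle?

DFS with gray/black marking from metrics:
metrics gray
  ingest gray
    queue gray
      store gray
      store black
    queue black
    mailer gray
      mailer→metrics: metrics is gray → back edge
Back edge closes the cycle metrics → ingest → mailer → metrics; its vertices are {ingest, mailer, metrics}.

ingest, mailer, metrics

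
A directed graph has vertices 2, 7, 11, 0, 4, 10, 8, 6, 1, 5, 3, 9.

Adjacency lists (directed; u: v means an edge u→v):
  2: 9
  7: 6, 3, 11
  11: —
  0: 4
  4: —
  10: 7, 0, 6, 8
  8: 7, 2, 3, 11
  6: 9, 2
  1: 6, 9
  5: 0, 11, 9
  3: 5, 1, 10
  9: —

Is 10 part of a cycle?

10 is on a cycle iff 10 can reach itself via ≥1 edge.
10 → 7 → 3 → 10 — yes.

Yes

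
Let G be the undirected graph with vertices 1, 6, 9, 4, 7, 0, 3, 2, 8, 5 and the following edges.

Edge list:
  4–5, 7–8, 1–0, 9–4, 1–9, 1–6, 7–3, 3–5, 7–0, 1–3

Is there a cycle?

Yes

DFS, tracking each vertex's parent; an edge to a visited non-parent vertex closes a cycle.
Start from 7:
visit 7 (parent –)
  visit 3 (parent 7)
    visit 5 (parent 3)
      visit 4 (parent 5)
        4–5: parent, skip
        visit 9 (parent 4)
          visit 1 (parent 9)
            1–3: 3 visited and ≠ parent → cycle
Cycle: 3 – 5 – 4 – 9 – 1 – 3.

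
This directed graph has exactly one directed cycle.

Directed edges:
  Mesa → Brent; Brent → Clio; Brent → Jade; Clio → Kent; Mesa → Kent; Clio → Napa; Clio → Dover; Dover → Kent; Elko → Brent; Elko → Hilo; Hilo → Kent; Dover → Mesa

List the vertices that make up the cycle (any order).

DFS with gray/black marking from Brent:
Brent gray
  Jade gray
  Jade black
  Clio gray
    Napa gray
    Napa black
    Kent gray
    Kent black
    Dover gray
      Mesa gray
        Mesa→Brent: Brent is gray → back edge
Back edge closes the cycle Brent → Clio → Dover → Mesa → Brent; its vertices are {Clio, Mesa, Brent, Dover}.

Clio, Mesa, Brent, Dover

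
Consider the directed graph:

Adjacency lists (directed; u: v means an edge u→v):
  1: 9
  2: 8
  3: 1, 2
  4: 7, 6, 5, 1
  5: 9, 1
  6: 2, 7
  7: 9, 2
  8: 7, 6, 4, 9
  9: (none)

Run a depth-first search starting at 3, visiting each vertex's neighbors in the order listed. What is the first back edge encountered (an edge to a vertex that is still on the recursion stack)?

DFS from 3 (visiting each vertex's neighbors in the order listed); mark gray on enter, black on exit:
3 gray
  1 gray
    9 gray
    9 black
  1 black
  2 gray
    8 gray
      7 gray
        7→9: 9 black — skip
        7→2: 2 is gray → back edge
First back edge: 7 → 2.

7→2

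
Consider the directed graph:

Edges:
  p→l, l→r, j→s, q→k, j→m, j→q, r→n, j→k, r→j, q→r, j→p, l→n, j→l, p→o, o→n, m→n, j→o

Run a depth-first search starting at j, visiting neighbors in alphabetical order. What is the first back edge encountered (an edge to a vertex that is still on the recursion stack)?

r->j

DFS from j (visiting neighbors in alphabetical order); mark gray on enter, black on exit:
j gray
  k gray
  k black
  l gray
    n gray
    n black
    r gray
      r→j: j is gray → back edge
First back edge: r → j.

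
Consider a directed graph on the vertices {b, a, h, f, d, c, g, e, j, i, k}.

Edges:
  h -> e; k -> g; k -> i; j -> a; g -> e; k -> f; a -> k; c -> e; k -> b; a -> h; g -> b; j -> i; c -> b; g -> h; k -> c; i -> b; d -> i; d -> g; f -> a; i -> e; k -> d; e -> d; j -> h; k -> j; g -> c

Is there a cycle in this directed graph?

DFS with white/gray/black marking, starting from f:
f gray
  a gray
    k gray
      b gray
      b black
      k→f: f is gray → back edge
Back edge found, so a cycle exists: f → a → k → f.

Yes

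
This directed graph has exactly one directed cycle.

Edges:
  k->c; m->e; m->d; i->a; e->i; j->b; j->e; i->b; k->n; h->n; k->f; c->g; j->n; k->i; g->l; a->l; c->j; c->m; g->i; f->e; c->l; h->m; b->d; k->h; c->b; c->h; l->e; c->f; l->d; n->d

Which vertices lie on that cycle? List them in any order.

DFS with gray/black marking from i:
i gray
  b gray
    d gray
    d black
  b black
  a gray
    l gray
      e gray
        e→i: i is gray → back edge
Back edge closes the cycle i → a → l → e → i; its vertices are {a, e, i, l}.

a, e, i, l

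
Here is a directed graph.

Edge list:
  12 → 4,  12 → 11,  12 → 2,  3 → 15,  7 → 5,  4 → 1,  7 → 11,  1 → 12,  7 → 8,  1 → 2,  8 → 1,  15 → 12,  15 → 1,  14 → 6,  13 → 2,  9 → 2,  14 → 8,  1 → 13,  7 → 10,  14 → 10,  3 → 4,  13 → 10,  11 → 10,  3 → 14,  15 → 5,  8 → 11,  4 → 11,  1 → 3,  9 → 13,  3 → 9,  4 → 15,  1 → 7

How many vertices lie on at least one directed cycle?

A vertex is on a directed cycle iff it belongs to a strongly connected component of size ≥ 2 (or has a self-loop).
The vertices on cycles are {1, 3, 4, 7, 8, 12, 14, 15} — 8 in total.

8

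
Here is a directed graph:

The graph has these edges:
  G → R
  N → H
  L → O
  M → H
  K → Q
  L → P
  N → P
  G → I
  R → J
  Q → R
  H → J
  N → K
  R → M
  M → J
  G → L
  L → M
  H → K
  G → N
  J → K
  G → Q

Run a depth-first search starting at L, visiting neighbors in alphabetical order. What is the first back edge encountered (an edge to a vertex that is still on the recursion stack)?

R→J

DFS from L (visiting neighbors in alphabetical order); mark gray on enter, black on exit:
L gray
  M gray
    H gray
      J gray
        K gray
          Q gray
            R gray
              R→J: J is gray → back edge
First back edge: R → J.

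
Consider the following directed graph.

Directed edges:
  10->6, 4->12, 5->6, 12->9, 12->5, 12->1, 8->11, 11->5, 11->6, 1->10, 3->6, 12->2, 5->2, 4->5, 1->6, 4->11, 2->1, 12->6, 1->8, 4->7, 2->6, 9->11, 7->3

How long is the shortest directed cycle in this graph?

For each vertex v, BFS finds the shortest path from v back to v.
The shortest such closed walk is 5 → 2 → 1 → 8 → 11 → 5, length 5.

5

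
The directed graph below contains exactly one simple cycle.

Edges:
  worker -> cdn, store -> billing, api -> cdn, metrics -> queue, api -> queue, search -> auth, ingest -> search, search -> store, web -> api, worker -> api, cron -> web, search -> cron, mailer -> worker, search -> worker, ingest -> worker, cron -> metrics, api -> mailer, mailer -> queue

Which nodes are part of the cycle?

api, mailer, worker

DFS with gray/black marking from worker:
worker gray
  api gray
    mailer gray
      mailer→worker: worker is gray → back edge
Back edge closes the cycle worker → api → mailer → worker; its vertices are {api, mailer, worker}.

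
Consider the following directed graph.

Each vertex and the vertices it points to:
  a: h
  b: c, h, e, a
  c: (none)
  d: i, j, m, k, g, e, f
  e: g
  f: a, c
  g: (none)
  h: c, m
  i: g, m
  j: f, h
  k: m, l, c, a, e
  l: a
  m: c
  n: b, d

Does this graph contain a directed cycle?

No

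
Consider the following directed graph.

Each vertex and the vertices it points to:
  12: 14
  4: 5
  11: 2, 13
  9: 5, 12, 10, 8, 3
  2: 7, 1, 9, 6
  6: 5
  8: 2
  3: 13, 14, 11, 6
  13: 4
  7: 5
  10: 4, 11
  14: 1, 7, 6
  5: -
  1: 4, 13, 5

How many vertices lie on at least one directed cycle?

6

A vertex is on a directed cycle iff it belongs to a strongly connected component of size ≥ 2 (or has a self-loop).
The vertices on cycles are {2, 3, 8, 9, 10, 11} — 6 in total.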